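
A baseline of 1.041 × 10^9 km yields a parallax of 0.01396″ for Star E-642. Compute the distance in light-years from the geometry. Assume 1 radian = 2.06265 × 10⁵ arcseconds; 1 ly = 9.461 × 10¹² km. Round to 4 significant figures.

1626 ly

θ = 0.01396″ = 0.01396/206265 = 6.7680 × 10^-8 rad.
d = B/θ = (1.041 × 10^9) / (6.7680 × 10^-8) = 1.5381 × 10^16 km = (1.5381 × 10^16) / (9.461 × 10^12) ly = 1625.7 ly.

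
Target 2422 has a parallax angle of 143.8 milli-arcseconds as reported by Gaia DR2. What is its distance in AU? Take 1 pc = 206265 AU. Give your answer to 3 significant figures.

1.43 × 10^6 AU

p = 143.8 milli-arcseconds = 0.1438 arcsec.
d = 1/p = 1/0.1438 = 6.9541 pc.
In AU: 6.9541 × 206265 = 1.4344 × 10^6 AU.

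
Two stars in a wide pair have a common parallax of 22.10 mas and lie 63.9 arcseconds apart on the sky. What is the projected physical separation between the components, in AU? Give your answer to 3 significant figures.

2890 AU

d = 1/p = 1/0.02210″ = 45.249 pc.
At distance d (pc), an angle of θ arcsec spans θ·d AU: s = 63.9 × 45.249 = 2891.4 AU.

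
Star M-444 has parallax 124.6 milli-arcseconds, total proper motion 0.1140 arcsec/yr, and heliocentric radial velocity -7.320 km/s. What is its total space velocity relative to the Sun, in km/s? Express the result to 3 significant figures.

d = 1/p = 1/0.1246″ = 8.0257 pc.
v_t = 4.740 μ d = 4.740 × 0.1140 × 8.0257 = 4.3368 km/s.
v = √(v_r² + v_t²) = √((-7.320)² + 4.3368²) = √72.3902 = 8.5082 km/s.

8.51 km/s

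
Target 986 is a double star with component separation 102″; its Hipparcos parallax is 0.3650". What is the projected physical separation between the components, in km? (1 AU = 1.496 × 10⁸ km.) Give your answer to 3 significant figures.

4.18 × 10^10 km

d = 1/p = 1/0.3650″ = 2.7397 pc.
At distance d (pc), an angle of θ arcsec spans θ·d AU: s = 102 × 2.7397 = 279.45 AU.
= 279.45 × 1.496 × 10⁸ km = 4.1806 × 10^10 km.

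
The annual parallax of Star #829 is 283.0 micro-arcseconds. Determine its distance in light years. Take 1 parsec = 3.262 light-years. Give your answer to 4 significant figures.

11530 light years

p = 283.0 micro-arcseconds = 0.0002830 arcsec.
d = 1/p = 1/0.0002830 = 3533.6 pc.
In light-years: 3533.6 × 3.262 = 11527 ly.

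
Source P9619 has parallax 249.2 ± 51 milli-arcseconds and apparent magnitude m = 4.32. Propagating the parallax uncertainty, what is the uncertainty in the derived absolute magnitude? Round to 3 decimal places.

σ_M = 0.444 mag

M = m − 5 log₁₀ d + 5 = m + 5 log₁₀ p + 5, so ∂M/∂p = 5/(p ln 10).
σ_M = (5/ln 10) · (σ_p/p) = 2.1715 × 51/249.2 = 2.1715 × 0.20465 = 0.4444.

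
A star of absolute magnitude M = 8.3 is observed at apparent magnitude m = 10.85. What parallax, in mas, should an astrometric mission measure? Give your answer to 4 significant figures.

m − M = 10.85 − 8.3 = 2.55.
d = 10^((m−M)/5 + 1) = 10^1.510 = 32.359 pc.
p = 1/d = 1/32.359 = 0.030903 arcsec = 30.903 mas.

30.90 mas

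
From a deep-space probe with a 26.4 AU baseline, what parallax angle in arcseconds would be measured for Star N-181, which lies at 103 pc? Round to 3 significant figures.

p (arcsec) = B (AU) / d (pc).
p = 26.4 / 103 = 0.25631 arcsec.

0.256 arcsec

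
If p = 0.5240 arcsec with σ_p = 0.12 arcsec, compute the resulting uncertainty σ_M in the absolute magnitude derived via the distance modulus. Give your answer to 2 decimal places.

M = m − 5 log₁₀ d + 5 = m + 5 log₁₀ p + 5, so ∂M/∂p = 5/(p ln 10).
σ_M = (5/ln 10) · (σ_p/p) = 2.1715 × 0.12/0.5240 = 2.1715 × 0.22901 = 0.4973.

σ_M = 0.50 mag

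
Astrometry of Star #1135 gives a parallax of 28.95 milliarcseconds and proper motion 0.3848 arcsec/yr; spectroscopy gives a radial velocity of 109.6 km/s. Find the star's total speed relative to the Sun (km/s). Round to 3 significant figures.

126 km/s

d = 1/p = 1/0.02895″ = 34.542 pc.
v_t = 4.740 μ d = 4.740 × 0.3848 × 34.542 = 63.003 km/s.
v = √(v_r² + v_t²) = √(109.6² + 63.003²) = √15981.5 = 126.42 km/s.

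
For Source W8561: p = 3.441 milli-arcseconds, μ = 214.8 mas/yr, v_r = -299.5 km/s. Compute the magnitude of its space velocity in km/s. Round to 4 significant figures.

d = 1/p = 1/0.003441″ = 290.61 pc.
μ = 214.8 mas/yr = 0.2148 ″/yr.
v_t = 4.740 μ d = 4.740 × 0.2148 × 290.61 = 295.89 km/s.
v = √(v_r² + v_t²) = √((-299.5)² + 295.89²) = √177251 = 421.01 km/s.

421.0 km/s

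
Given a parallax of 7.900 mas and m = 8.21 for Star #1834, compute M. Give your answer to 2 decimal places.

M = 2.70

d = 1/p = 1/0.007900″ = 126.58 pc.
m − M = 5 log₁₀(126.58) − 5 = 10.5118 − 5 = 5.5118.
M = m − (m − M) = 8.21 − 5.5118 = 2.70.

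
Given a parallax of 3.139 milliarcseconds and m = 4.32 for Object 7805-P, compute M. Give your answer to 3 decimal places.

M = -3.196

d = 1/p = 1/0.003139″ = 318.57 pc.
m − M = 5 log₁₀(318.57) − 5 = 12.5160 − 5 = 7.5160.
M = m − (m − M) = 4.32 − 7.5160 = -3.196.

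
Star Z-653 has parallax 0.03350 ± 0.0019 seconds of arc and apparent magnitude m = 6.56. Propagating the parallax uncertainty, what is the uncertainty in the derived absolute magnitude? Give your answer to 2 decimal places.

M = m − 5 log₁₀ d + 5 = m + 5 log₁₀ p + 5, so ∂M/∂p = 5/(p ln 10).
σ_M = (5/ln 10) · (σ_p/p) = 2.1715 × 0.0019/0.03350 = 2.1715 × 0.056716 = 0.12316.

σ_M = 0.12 mag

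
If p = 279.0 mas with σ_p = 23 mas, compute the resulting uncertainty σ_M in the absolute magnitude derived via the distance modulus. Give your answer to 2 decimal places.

M = m − 5 log₁₀ d + 5 = m + 5 log₁₀ p + 5, so ∂M/∂p = 5/(p ln 10).
σ_M = (5/ln 10) · (σ_p/p) = 2.1715 × 23/279.0 = 2.1715 × 0.082437 = 0.17901.

σ_M = 0.18 mag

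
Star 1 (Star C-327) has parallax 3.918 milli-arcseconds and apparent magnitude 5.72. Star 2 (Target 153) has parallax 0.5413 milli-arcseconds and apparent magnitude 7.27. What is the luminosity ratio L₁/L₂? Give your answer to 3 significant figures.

L₁/L₂ = 0.0796

d₁ = 1/p₁ = 1/0.003918″ = 255.23 pc; d₂ = 1/p₂ = 1/0.0005413″ = 1847.4 pc.
M₁ = m₁ − 5 log₁₀ d₁ + 5 = 5.72 − 12.0347 + 5 = -1.3147.
M₂ = 7.27 − 16.3328 + 5 = -4.0628.
L₁/L₂ = 10^(0.4(M₂ − M₁)) = 10^(0.4 × (-2.7481)) = 10^(-1.09924) = 0.079572.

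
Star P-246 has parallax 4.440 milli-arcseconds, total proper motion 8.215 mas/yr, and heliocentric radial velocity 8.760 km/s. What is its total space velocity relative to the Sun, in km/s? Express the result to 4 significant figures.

12.40 km/s

d = 1/p = 1/0.004440″ = 225.23 pc.
μ = 8.215 mas/yr = 0.008215 ″/yr.
v_t = 4.740 μ d = 4.740 × 0.008215 × 225.23 = 8.7703 km/s.
v = √(v_r² + v_t²) = √(8.760² + 8.7703²) = √153.656 = 12.396 km/s.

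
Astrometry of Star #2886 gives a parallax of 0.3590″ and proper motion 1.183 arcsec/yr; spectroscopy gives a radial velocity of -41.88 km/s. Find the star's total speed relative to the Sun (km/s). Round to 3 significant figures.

d = 1/p = 1/0.3590″ = 2.7855 pc.
v_t = 4.740 μ d = 4.740 × 1.183 × 2.7855 = 15.619 km/s.
v = √(v_r² + v_t²) = √((-41.88)² + 15.619²) = √1997.89 = 44.698 km/s.

44.7 km/s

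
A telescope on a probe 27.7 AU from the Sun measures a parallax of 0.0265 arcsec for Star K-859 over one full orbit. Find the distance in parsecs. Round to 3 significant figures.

With baseline B (in AU) and parallax p (in arcsec), d = B/p parsecs.
d = 27.7 / 0.0265 = 1045.3 pc.

1050 pc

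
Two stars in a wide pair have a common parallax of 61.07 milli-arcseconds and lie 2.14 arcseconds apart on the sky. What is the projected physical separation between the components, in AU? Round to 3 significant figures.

d = 1/p = 1/0.06107″ = 16.375 pc.
At distance d (pc), an angle of θ arcsec spans θ·d AU: s = 2.14 × 16.375 = 35.043 AU.

35.0 AU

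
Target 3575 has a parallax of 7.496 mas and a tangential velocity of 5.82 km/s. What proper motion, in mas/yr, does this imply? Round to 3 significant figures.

d = 1/p = 1/0.007496″ = 133.4 pc.
μ = v_t / (4.74 d) = 5.82 / (4.74 × 133.4) = 5.82 / 632.32 = 0.0092042 ″/yr = 9.2042 mas/yr.

9.20 mas/yr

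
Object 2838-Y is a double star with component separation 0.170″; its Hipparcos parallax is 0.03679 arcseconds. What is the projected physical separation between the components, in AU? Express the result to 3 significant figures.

4.62 AU

d = 1/p = 1/0.03679″ = 27.181 pc.
At distance d (pc), an angle of θ arcsec spans θ·d AU: s = 0.170 × 27.181 = 4.6208 AU.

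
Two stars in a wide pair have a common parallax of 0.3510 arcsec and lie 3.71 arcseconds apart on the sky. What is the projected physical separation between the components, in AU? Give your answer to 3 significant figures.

d = 1/p = 1/0.3510″ = 2.849 pc.
At distance d (pc), an angle of θ arcsec spans θ·d AU: s = 3.71 × 2.849 = 10.57 AU.

10.6 AU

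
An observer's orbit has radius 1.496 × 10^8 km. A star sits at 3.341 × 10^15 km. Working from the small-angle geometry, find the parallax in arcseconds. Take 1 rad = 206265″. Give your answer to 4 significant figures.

0.009236 arcsec

θ ≈ B/d = (1.496 × 10^8) / (3.341 × 10^15) = 4.4777 × 10^-8 rad.
In arcseconds: 4.4777 × 10^-8 × 206265 = 0.0092359″.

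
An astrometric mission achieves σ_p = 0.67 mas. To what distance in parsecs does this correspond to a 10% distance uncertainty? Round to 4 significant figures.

149.3 pc

σ_d/d = σ_p/p, so the condition is σ_p/p ≤ 0.10, i.e. p ≥ σ_p/0.10.
p_min = 0.67/0.10 = 6.7 mas = 0.0067 arcsec.
d_max = 1/p_min = 1/0.0067 = 149.25 pc.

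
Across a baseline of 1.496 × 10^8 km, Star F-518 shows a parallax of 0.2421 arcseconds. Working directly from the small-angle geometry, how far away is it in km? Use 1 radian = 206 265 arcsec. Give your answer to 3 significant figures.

θ = 0.2421″ = 0.2421/206265 = 1.1737 × 10^-6 rad.
d = B/θ = (1.496 × 10^8) / (1.1737 × 10^-6) = 1.2746 × 10^14 km.

1.27 × 10^14 km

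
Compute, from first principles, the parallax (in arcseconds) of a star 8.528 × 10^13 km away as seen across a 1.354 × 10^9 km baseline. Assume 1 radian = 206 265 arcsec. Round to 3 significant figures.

θ ≈ B/d = (1.354 × 10^9) / (8.528 × 10^13) = 1.5877 × 10^-5 rad.
In arcseconds: 1.5877 × 10^-5 × 206265 = 3.2749″.

3.27 arcsec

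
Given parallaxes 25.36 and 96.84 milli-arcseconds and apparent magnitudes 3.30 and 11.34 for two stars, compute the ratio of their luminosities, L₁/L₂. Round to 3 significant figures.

d₁ = 1/p₁ = 1/0.02536″ = 39.432 pc; d₂ = 1/p₂ = 1/0.09684″ = 10.326 pc.
M₁ = m₁ − 5 log₁₀ d₁ + 5 = 3.30 − 7.9792 + 5 = 0.3208.
M₂ = 11.34 − 5.0697 + 5 = 11.2703.
L₁/L₂ = 10^(0.4(M₂ − M₁)) = 10^(0.4 × 10.9495) = 10^4.37980 = 23977.

L₁/L₂ = 24000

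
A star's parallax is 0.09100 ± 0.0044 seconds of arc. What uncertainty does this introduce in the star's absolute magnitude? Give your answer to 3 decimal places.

σ_M = 0.105 mag

M = m − 5 log₁₀ d + 5 = m + 5 log₁₀ p + 5, so ∂M/∂p = 5/(p ln 10).
σ_M = (5/ln 10) · (σ_p/p) = 2.1715 × 0.0044/0.09100 = 2.1715 × 0.048352 = 0.105.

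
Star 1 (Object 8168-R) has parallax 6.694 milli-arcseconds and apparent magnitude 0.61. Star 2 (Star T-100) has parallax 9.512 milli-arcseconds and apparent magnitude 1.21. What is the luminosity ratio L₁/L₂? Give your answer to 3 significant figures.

L₁/L₂ = 3.51

d₁ = 1/p₁ = 1/0.006694″ = 149.39 pc; d₂ = 1/p₂ = 1/0.009512″ = 105.13 pc.
M₁ = m₁ − 5 log₁₀ d₁ + 5 = 0.61 − 10.8716 + 5 = -5.2616.
M₂ = 1.21 − 10.1086 + 5 = -3.8986.
L₁/L₂ = 10^(0.4(M₂ − M₁)) = 10^(0.4 × 1.3630) = 10^0.54520 = 3.5091.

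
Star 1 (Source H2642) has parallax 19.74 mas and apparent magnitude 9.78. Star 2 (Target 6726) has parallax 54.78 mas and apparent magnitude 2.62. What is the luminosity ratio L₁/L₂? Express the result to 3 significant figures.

d₁ = 1/p₁ = 1/0.01974″ = 50.659 pc; d₂ = 1/p₂ = 1/0.05478″ = 18.255 pc.
M₁ = m₁ − 5 log₁₀ d₁ + 5 = 9.78 − 8.5233 + 5 = 6.2567.
M₂ = 2.62 − 6.3069 + 5 = 1.3131.
L₁/L₂ = 10^(0.4(M₂ − M₁)) = 10^(0.4 × (-4.9436)) = 10^(-1.97744) = 0.010533.

L₁/L₂ = 0.0105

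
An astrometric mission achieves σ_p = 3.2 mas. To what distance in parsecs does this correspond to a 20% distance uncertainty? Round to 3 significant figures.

σ_d/d = σ_p/p, so the condition is σ_p/p ≤ 0.20, i.e. p ≥ σ_p/0.20.
p_min = 3.2/0.20 = 16 mas = 0.016 arcsec.
d_max = 1/p_min = 1/0.016 = 62.5 pc.

62.5 pc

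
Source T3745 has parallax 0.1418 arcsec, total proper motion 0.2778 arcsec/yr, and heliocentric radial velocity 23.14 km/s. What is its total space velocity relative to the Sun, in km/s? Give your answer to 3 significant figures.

d = 1/p = 1/0.1418″ = 7.0522 pc.
v_t = 4.740 μ d = 4.740 × 0.2778 × 7.0522 = 9.2861 km/s.
v = √(v_r² + v_t²) = √(23.14² + 9.2861²) = √621.691 = 24.934 km/s.

24.9 km/s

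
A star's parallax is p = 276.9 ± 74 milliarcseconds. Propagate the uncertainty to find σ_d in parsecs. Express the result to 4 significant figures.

0.9651 pc

d = 1/p, so σ_d = σ_p / p².
σ_d = 0.0740 / (0.2769)² = 0.0740 / 0.076674 = 0.96513 pc.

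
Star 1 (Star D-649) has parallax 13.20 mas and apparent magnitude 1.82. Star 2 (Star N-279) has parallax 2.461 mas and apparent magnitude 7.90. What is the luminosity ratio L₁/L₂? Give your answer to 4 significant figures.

L₁/L₂ = 9.399

d₁ = 1/p₁ = 1/0.01320″ = 75.758 pc; d₂ = 1/p₂ = 1/0.002461″ = 406.34 pc.
M₁ = m₁ − 5 log₁₀ d₁ + 5 = 1.82 − 9.3971 + 5 = -2.5771.
M₂ = 7.90 − 13.0444 + 5 = -0.1444.
L₁/L₂ = 10^(0.4(M₂ − M₁)) = 10^(0.4 × 2.4327) = 10^0.97308 = 9.399.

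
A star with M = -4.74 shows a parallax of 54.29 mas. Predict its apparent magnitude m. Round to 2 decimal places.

m = -3.41

d = 1/p = 1/0.05429″ = 18.42 pc.
m − M = 5 log₁₀ d − 5 = 5 log₁₀(18.42) − 5 = 6.3264 − 5 = 1.3264.
m = M + (m − M) = -4.74 + 1.3264 = -3.41.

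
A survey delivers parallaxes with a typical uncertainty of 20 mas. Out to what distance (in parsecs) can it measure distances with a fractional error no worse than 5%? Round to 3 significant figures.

σ_d/d = σ_p/p, so the condition is σ_p/p ≤ 0.05, i.e. p ≥ σ_p/0.05.
p_min = 20/0.05 = 400 mas = 0.4 arcsec.
d_max = 1/p_min = 1/0.4 = 2.5 pc.

2.50 pc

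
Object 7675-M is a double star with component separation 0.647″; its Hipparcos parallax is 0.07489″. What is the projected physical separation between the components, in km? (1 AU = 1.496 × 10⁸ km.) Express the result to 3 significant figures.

1.29 × 10^9 km

d = 1/p = 1/0.07489″ = 13.353 pc.
At distance d (pc), an angle of θ arcsec spans θ·d AU: s = 0.647 × 13.353 = 8.6394 AU.
= 8.6394 × 1.496 × 10⁸ km = 1.2925 × 10^9 km.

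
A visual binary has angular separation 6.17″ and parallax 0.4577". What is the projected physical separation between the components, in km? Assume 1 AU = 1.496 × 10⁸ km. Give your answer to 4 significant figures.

d = 1/p = 1/0.4577″ = 2.1848 pc.
At distance d (pc), an angle of θ arcsec spans θ·d AU: s = 6.17 × 2.1848 = 13.48 AU.
= 13.48 × 1.496 × 10⁸ km = 2.0166 × 10^9 km.

2.017 × 10^9 km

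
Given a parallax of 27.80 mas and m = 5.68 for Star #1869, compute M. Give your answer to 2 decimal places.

M = 2.90

d = 1/p = 1/0.02780″ = 35.971 pc.
m − M = 5 log₁₀(35.971) − 5 = 7.7798 − 5 = 2.7798.
M = m − (m − M) = 5.68 − 2.7798 = 2.90.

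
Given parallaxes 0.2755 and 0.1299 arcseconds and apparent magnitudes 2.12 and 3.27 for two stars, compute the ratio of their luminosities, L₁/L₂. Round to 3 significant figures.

L₁/L₂ = 0.641

d₁ = 1/p₁ = 1/0.2755″ = 3.6298 pc; d₂ = 1/p₂ = 1/0.1299″ = 7.6982 pc.
M₁ = m₁ − 5 log₁₀ d₁ + 5 = 2.12 − 2.7994 + 5 = 4.3206.
M₂ = 3.27 − 4.4319 + 5 = 3.8381.
L₁/L₂ = 10^(0.4(M₂ − M₁)) = 10^(0.4 × (-0.4825)) = 10^(-0.19300) = 0.64121.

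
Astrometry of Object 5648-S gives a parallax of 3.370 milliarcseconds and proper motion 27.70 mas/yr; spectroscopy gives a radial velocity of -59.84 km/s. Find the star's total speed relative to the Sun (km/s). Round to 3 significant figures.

71.4 km/s

d = 1/p = 1/0.003370″ = 296.74 pc.
μ = 27.70 mas/yr = 0.02770 ″/yr.
v_t = 4.740 μ d = 4.740 × 0.02770 × 296.74 = 38.961 km/s.
v = √(v_r² + v_t²) = √((-59.84)² + 38.961²) = √5098.79 = 71.406 km/s.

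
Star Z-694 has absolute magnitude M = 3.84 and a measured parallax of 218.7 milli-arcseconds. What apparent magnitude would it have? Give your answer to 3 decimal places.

m = 2.141

d = 1/p = 1/0.2187″ = 4.5725 pc.
m − M = 5 log₁₀ d − 5 = 5 log₁₀(4.5725) − 5 = 3.3008 − 5 = -1.6992.
m = M + (m − M) = 3.84 + (-1.6992) = 2.141.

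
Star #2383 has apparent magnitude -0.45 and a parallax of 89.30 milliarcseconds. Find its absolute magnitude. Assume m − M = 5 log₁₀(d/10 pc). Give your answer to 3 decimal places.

d = 1/p = 1/0.08930″ = 11.198 pc.
m − M = 5 log₁₀(11.198) − 5 = 5.2457 − 5 = 0.2457.
M = m − (m − M) = -0.45 − 0.2457 = -0.696.

M = -0.696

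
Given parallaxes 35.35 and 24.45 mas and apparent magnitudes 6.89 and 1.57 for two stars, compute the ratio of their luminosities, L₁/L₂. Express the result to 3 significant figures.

d₁ = 1/p₁ = 1/0.03535″ = 28.289 pc; d₂ = 1/p₂ = 1/0.02445″ = 40.9 pc.
M₁ = m₁ − 5 log₁₀ d₁ + 5 = 6.89 − 7.2581 + 5 = 4.6319.
M₂ = 1.57 − 8.0586 + 5 = -1.4886.
L₁/L₂ = 10^(0.4(M₂ − M₁)) = 10^(0.4 × (-6.1205)) = 10^(-2.44820) = 0.0035629.

L₁/L₂ = 0.00356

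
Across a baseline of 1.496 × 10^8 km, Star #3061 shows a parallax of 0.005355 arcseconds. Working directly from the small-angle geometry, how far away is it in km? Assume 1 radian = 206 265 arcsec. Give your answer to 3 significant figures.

5.76 × 10^15 km

θ = 0.005355″ = 0.005355/206265 = 2.5962 × 10^-8 rad.
d = B/θ = (1.496 × 10^8) / (2.5962 × 10^-8) = 5.7623 × 10^15 km.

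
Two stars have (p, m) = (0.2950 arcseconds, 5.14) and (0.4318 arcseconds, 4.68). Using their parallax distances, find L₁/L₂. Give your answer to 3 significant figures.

L₁/L₂ = 1.40

d₁ = 1/p₁ = 1/0.2950″ = 3.3898 pc; d₂ = 1/p₂ = 1/0.4318″ = 2.3159 pc.
M₁ = m₁ − 5 log₁₀ d₁ + 5 = 5.14 − 2.6509 + 5 = 7.4891.
M₂ = 4.68 − 1.8236 + 5 = 7.8564.
L₁/L₂ = 10^(0.4(M₂ − M₁)) = 10^(0.4 × 0.3673) = 10^0.14692 = 1.4026.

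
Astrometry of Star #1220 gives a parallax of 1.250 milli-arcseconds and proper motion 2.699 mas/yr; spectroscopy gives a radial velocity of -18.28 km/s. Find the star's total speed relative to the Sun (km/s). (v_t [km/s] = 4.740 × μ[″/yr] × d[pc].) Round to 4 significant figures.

d = 1/p = 1/0.001250″ = 800 pc.
μ = 2.699 mas/yr = 0.002699 ″/yr.
v_t = 4.740 μ d = 4.740 × 0.002699 × 800 = 10.235 km/s.
v = √(v_r² + v_t²) = √((-18.28)² + 10.235²) = √438.914 = 20.95 km/s.

20.95 km/s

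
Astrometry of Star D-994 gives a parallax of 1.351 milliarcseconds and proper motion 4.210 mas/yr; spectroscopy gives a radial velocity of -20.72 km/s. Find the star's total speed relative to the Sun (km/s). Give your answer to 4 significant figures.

d = 1/p = 1/0.001351″ = 740.19 pc.
μ = 4.210 mas/yr = 0.004210 ″/yr.
v_t = 4.740 μ d = 4.740 × 0.004210 × 740.19 = 14.771 km/s.
v = √(v_r² + v_t²) = √((-20.72)² + 14.771²) = √647.501 = 25.446 km/s.

25.45 km/s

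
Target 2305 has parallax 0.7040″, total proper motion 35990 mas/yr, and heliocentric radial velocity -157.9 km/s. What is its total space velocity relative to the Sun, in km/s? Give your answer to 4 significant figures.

d = 1/p = 1/0.7040″ = 1.4205 pc.
μ = 35990 mas/yr = 35.99 ″/yr.
v_t = 4.740 μ d = 4.740 × 35.99 × 1.4205 = 242.33 km/s.
v = √(v_r² + v_t²) = √((-157.9)² + 242.33²) = √83656.2 = 289.23 km/s.

289.2 km/s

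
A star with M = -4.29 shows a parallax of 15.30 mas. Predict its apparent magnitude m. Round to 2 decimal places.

d = 1/p = 1/0.01530″ = 65.359 pc.
m − M = 5 log₁₀ d − 5 = 5 log₁₀(65.359) − 5 = 9.0765 − 5 = 4.0765.
m = M + (m − M) = -4.29 + 4.0765 = -0.21.

m = -0.21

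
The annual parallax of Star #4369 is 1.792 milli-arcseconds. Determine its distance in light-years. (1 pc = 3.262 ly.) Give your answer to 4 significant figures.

p = 1.792 milli-arcseconds = 0.001792 arcsec.
d = 1/p = 1/0.001792 = 558.04 pc.
In light-years: 558.04 × 3.262 = 1820.3 ly.

1820 light years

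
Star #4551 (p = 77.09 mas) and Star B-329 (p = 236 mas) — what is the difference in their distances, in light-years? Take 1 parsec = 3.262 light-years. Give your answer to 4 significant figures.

d_A = 1/0.07709″ = 12.972 pc; d_B = 1/0.2360″ = 4.2373 pc.
|d_B − d_A| = |4.2373 − 12.972| = 8.7347 pc = 8.7347 × 3.262 ly = 28.493 ly.

28.49 ly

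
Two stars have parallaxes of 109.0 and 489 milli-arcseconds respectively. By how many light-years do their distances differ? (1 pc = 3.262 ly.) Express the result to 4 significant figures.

d_A = 1/0.1090″ = 9.1743 pc; d_B = 1/0.4890″ = 2.045 pc.
|d_B − d_A| = |2.045 − 9.1743| = 7.1293 pc = 7.1293 × 3.262 ly = 23.256 ly.

23.26 ly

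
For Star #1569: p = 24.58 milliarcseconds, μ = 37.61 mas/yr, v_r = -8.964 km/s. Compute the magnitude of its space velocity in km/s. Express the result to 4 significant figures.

11.53 km/s

d = 1/p = 1/0.02458″ = 40.683 pc.
μ = 37.61 mas/yr = 0.03761 ″/yr.
v_t = 4.740 μ d = 4.740 × 0.03761 × 40.683 = 7.2526 km/s.
v = √(v_r² + v_t²) = √((-8.964)² + 7.2526²) = √132.954 = 11.531 km/s.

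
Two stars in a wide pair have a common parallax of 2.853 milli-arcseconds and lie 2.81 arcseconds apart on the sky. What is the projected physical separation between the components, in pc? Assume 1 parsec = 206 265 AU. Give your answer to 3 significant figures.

0.00478 pc

d = 1/p = 1/0.002853″ = 350.51 pc.
At distance d (pc), an angle of θ arcsec spans θ·d AU: s = 2.81 × 350.51 = 984.93 AU.
= 984.93 / 206265 = 0.0047751 pc.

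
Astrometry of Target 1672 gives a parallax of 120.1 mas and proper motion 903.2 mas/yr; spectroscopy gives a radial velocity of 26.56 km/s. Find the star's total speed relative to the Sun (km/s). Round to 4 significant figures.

d = 1/p = 1/0.1201″ = 8.3264 pc.
μ = 903.2 mas/yr = 0.9032 ″/yr.
v_t = 4.740 μ d = 4.740 × 0.9032 × 8.3264 = 35.647 km/s.
v = √(v_r² + v_t²) = √(26.56² + 35.647²) = √1976.14 = 44.454 km/s.

44.45 km/s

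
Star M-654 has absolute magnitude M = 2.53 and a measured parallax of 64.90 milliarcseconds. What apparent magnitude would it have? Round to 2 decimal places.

d = 1/p = 1/0.06490″ = 15.408 pc.
m − M = 5 log₁₀ d − 5 = 5 log₁₀(15.408) − 5 = 5.9387 − 5 = 0.9387.
m = M + (m − M) = 2.53 + 0.9387 = 3.47.

m = 3.47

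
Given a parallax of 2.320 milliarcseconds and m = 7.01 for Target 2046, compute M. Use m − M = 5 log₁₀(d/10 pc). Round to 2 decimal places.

M = -1.16

d = 1/p = 1/0.002320″ = 431.03 pc.
m − M = 5 log₁₀(431.03) − 5 = 13.1725 − 5 = 8.1725.
M = m − (m − M) = 7.01 − 8.1725 = -1.16.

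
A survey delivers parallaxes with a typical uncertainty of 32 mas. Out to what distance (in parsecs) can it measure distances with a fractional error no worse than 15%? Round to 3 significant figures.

σ_d/d = σ_p/p, so the condition is σ_p/p ≤ 0.15, i.e. p ≥ σ_p/0.15.
p_min = 32/0.15 = 213.33 mas = 0.21333 arcsec.
d_max = 1/p_min = 1/0.21333 = 4.6876 pc.

4.69 pc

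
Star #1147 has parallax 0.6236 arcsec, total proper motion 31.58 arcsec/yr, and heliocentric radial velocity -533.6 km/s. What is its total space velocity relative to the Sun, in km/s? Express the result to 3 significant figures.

585 km/s

d = 1/p = 1/0.6236″ = 1.6036 pc.
v_t = 4.740 μ d = 4.740 × 31.58 × 1.6036 = 240.04 km/s.
v = √(v_r² + v_t²) = √((-533.6)² + 240.04²) = √342348 = 585.11 km/s.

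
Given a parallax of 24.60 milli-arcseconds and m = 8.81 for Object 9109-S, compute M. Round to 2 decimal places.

d = 1/p = 1/0.02460″ = 40.65 pc.
m − M = 5 log₁₀(40.65) − 5 = 8.0453 − 5 = 3.0453.
M = m − (m − M) = 8.81 − 3.0453 = 5.76.

M = 5.76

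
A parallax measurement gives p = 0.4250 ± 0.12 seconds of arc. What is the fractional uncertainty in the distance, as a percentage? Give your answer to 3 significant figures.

28.2%

For d = 1/p, |σ_d/d| = |σ_p/p|.
σ_p/p = 0.12 / 0.4250 = 0.28235 = 28.235%.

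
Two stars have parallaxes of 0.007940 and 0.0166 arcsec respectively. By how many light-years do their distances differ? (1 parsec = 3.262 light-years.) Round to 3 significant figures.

214 ly

d_A = 1/0.007940″ = 125.94 pc; d_B = 1/0.01660″ = 60.241 pc.
|d_B − d_A| = |60.241 − 125.94| = 65.699 pc = 65.699 × 3.262 ly = 214.31 ly.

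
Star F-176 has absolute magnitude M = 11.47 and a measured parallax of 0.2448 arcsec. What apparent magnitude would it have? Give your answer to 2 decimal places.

m = 9.53

d = 1/p = 1/0.2448″ = 4.085 pc.
m − M = 5 log₁₀ d − 5 = 5 log₁₀(4.085) − 5 = 3.0560 − 5 = -1.9440.
m = M + (m − M) = 11.47 + (-1.9440) = 9.53.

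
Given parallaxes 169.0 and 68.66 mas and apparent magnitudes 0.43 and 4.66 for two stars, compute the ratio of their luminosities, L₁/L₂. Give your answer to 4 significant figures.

L₁/L₂ = 8.121

d₁ = 1/p₁ = 1/0.1690″ = 5.9172 pc; d₂ = 1/p₂ = 1/0.06866″ = 14.565 pc.
M₁ = m₁ − 5 log₁₀ d₁ + 5 = 0.43 − 3.8606 + 5 = 1.5694.
M₂ = 4.66 − 5.8166 + 5 = 3.8434.
L₁/L₂ = 10^(0.4(M₂ − M₁)) = 10^(0.4 × 2.2740) = 10^0.90960 = 8.1208.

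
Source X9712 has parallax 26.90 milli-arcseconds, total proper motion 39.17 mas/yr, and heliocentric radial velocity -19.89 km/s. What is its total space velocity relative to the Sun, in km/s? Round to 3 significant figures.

d = 1/p = 1/0.02690″ = 37.175 pc.
μ = 39.17 mas/yr = 0.03917 ″/yr.
v_t = 4.740 μ d = 4.740 × 0.03917 × 37.175 = 6.9021 km/s.
v = √(v_r² + v_t²) = √((-19.89)² + 6.9021²) = √443.251 = 21.054 km/s.

21.1 km/s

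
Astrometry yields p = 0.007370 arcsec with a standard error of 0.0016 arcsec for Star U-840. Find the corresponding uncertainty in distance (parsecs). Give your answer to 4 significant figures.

29.46 pc

d = 1/p, so σ_d = σ_p / p².
σ_d = 0.00160 / (0.007370)² = 0.00160 / 0.000054317 = 29.457 pc.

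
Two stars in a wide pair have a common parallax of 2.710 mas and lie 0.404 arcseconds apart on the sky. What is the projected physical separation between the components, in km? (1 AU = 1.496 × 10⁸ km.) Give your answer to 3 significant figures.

2.23 × 10^10 km

d = 1/p = 1/0.002710″ = 369 pc.
At distance d (pc), an angle of θ arcsec spans θ·d AU: s = 0.404 × 369 = 149.08 AU.
= 149.08 × 1.496 × 10⁸ km = 2.2302 × 10^10 km.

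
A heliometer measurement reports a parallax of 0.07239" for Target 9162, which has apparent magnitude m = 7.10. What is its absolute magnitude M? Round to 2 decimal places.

M = 6.40

d = 1/p = 1/0.07239″ = 13.814 pc.
m − M = 5 log₁₀(13.814) − 5 = 5.7016 − 5 = 0.7016.
M = m − (m − M) = 7.10 − 0.7016 = 6.40.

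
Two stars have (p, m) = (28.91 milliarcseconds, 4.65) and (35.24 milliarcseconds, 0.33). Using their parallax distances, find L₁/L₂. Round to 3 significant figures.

L₁/L₂ = 0.0278

d₁ = 1/p₁ = 1/0.02891″ = 34.59 pc; d₂ = 1/p₂ = 1/0.03524″ = 28.377 pc.
M₁ = m₁ − 5 log₁₀ d₁ + 5 = 4.65 − 7.6948 + 5 = 1.9552.
M₂ = 0.33 − 7.2648 + 5 = -1.9348.
L₁/L₂ = 10^(0.4(M₂ − M₁)) = 10^(0.4 × (-3.8900)) = 10^(-1.55600) = 0.027797.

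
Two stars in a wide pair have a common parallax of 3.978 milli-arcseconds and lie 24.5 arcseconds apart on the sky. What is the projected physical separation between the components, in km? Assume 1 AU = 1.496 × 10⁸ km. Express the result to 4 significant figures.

d = 1/p = 1/0.003978″ = 251.38 pc.
At distance d (pc), an angle of θ arcsec spans θ·d AU: s = 24.5 × 251.38 = 6158.8 AU.
= 6158.8 × 1.496 × 10⁸ km = 9.2136 × 10^11 km.

9.214 × 10^11 km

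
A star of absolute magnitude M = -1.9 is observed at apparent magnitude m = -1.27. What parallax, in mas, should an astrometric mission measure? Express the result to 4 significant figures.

74.82 mas

m − M = -1.27 − (-1.9) = 0.63.
d = 10^((m−M)/5 + 1) = 10^1.126 = 13.366 pc.
p = 1/d = 1/13.366 = 0.074817 arcsec = 74.817 mas.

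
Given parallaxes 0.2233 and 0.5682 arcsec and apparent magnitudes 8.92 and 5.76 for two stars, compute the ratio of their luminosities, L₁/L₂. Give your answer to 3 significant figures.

L₁/L₂ = 0.353

d₁ = 1/p₁ = 1/0.2233″ = 4.4783 pc; d₂ = 1/p₂ = 1/0.5682″ = 1.7599 pc.
M₁ = m₁ − 5 log₁₀ d₁ + 5 = 8.92 − 3.2556 + 5 = 10.6644.
M₂ = 5.76 − 1.2274 + 5 = 9.5326.
L₁/L₂ = 10^(0.4(M₂ − M₁)) = 10^(0.4 × (-1.1318)) = 10^(-0.45272) = 0.3526.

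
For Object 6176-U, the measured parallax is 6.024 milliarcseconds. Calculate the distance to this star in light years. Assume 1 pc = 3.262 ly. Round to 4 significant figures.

p = 6.024 milliarcseconds = 0.006024 arcsec.
d = 1/p = 1/0.006024 = 166 pc.
In light-years: 166 × 3.262 = 541.49 ly.

541.5 light years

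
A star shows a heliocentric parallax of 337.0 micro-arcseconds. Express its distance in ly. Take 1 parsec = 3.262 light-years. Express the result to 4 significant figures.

9680 ly

p = 337.0 micro-arcseconds = 0.0003370 arcsec.
d = 1/p = 1/0.0003370 = 2967.4 pc.
In light-years: 2967.4 × 3.262 = 9679.7 ly.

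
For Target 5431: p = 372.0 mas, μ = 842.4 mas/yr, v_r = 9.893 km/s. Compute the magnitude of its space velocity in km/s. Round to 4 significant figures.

14.60 km/s

d = 1/p = 1/0.3720″ = 2.6882 pc.
μ = 842.4 mas/yr = 0.8424 ″/yr.
v_t = 4.740 μ d = 4.740 × 0.8424 × 2.6882 = 10.734 km/s.
v = √(v_r² + v_t²) = √(9.893² + 10.734²) = √213.09 = 14.598 km/s.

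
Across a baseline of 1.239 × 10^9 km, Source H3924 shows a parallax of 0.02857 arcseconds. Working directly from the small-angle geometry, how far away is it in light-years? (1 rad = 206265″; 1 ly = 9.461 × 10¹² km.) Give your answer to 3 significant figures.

945 ly

θ = 0.02857″ = 0.02857/206265 = 1.3851 × 10^-7 rad.
d = B/θ = (1.239 × 10^9) / (1.3851 × 10^-7) = 8.9452 × 10^15 km = (8.9452 × 10^15) / (9.461 × 10^12) ly = 945.48 ly.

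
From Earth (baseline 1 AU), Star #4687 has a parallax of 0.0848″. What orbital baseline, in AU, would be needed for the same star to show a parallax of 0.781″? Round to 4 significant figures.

Parallax scales linearly with baseline: p ∝ B, so B = p_target / p_Earth × 1 AU.
B = 0.781 / 0.0848 = 9.2099 AU.

9.210 AU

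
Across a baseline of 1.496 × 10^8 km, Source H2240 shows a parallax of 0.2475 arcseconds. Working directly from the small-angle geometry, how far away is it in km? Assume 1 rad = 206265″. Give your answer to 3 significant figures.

1.25 × 10^14 km

θ = 0.2475″ = 0.2475/206265 = 1.1999 × 10^-6 rad.
d = B/θ = (1.496 × 10^8) / (1.1999 × 10^-6) = 1.2468 × 10^14 km.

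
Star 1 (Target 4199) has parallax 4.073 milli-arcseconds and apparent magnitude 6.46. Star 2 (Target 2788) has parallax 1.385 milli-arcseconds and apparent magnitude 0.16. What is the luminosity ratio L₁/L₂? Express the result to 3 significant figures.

L₁/L₂ = 0.000349

d₁ = 1/p₁ = 1/0.004073″ = 245.52 pc; d₂ = 1/p₂ = 1/0.001385″ = 722.02 pc.
M₁ = m₁ − 5 log₁₀ d₁ + 5 = 6.46 − 11.9504 + 5 = -0.4904.
M₂ = 0.16 − 14.2927 + 5 = -9.1327.
L₁/L₂ = 10^(0.4(M₂ − M₁)) = 10^(0.4 × (-8.6423)) = 10^(-3.45692) = 0.0003492.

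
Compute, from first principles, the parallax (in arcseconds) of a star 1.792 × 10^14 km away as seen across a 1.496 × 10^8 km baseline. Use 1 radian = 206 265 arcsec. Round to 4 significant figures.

0.1722 arcsec

θ ≈ B/d = (1.496 × 10^8) / (1.792 × 10^14) = 8.3482 × 10^-7 rad.
In arcseconds: 8.3482 × 10^-7 × 206265 = 0.17219″.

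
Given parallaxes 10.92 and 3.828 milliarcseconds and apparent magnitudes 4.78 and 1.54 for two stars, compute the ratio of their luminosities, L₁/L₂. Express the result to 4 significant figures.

d₁ = 1/p₁ = 1/0.01092″ = 91.575 pc; d₂ = 1/p₂ = 1/0.003828″ = 261.23 pc.
M₁ = m₁ − 5 log₁₀ d₁ + 5 = 4.78 − 9.8089 + 5 = -0.0289.
M₂ = 1.54 − 12.0851 + 5 = -5.5451.
L₁/L₂ = 10^(0.4(M₂ − M₁)) = 10^(0.4 × (-5.5162)) = 10^(-2.20648) = 0.0062161.

L₁/L₂ = 0.006216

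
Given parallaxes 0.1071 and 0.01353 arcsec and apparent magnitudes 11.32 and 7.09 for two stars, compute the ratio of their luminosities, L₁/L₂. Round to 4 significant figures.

L₁/L₂ = 0.0003244

d₁ = 1/p₁ = 1/0.1071″ = 9.3371 pc; d₂ = 1/p₂ = 1/0.01353″ = 73.91 pc.
M₁ = m₁ − 5 log₁₀ d₁ + 5 = 11.32 − 4.8511 + 5 = 11.4689.
M₂ = 7.09 − 9.3435 + 5 = 2.7465.
L₁/L₂ = 10^(0.4(M₂ − M₁)) = 10^(0.4 × (-8.7224)) = 10^(-3.48896) = 0.00032437.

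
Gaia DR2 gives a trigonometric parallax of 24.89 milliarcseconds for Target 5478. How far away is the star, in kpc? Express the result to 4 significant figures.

p = 24.89 milliarcseconds = 0.02489 arcsec.
d = 1/p = 1/0.02489 = 40.177 pc.
= 0.040177 kpc.

0.04018 kpc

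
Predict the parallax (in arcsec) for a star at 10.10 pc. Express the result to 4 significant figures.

0.09901 arcsec

p = 1/d = 1/10.1 = 0.09901 arcsec.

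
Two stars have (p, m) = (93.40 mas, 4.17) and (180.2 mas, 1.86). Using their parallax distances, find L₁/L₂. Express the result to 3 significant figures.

L₁/L₂ = 0.443

d₁ = 1/p₁ = 1/0.09340″ = 10.707 pc; d₂ = 1/p₂ = 1/0.1802″ = 5.5494 pc.
M₁ = m₁ − 5 log₁₀ d₁ + 5 = 4.17 − 5.1483 + 5 = 4.0217.
M₂ = 1.86 − 3.7212 + 5 = 3.1388.
L₁/L₂ = 10^(0.4(M₂ − M₁)) = 10^(0.4 × (-0.8829)) = 10^(-0.35316) = 0.44345.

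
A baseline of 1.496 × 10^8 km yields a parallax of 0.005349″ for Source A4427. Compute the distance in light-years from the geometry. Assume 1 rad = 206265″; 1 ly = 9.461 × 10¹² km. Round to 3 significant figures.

610 ly

θ = 0.005349″ = 0.005349/206265 = 2.5933 × 10^-8 rad.
d = B/θ = (1.496 × 10^8) / (2.5933 × 10^-8) = 5.7687 × 10^15 km = (5.7687 × 10^15) / (9.461 × 10^12) ly = 609.73 ly.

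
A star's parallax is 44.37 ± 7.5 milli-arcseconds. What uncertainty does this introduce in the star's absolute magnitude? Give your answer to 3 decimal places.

M = m − 5 log₁₀ d + 5 = m + 5 log₁₀ p + 5, so ∂M/∂p = 5/(p ln 10).
σ_M = (5/ln 10) · (σ_p/p) = 2.1715 × 7.5/44.37 = 2.1715 × 0.16903 = 0.36705.

σ_M = 0.367 mag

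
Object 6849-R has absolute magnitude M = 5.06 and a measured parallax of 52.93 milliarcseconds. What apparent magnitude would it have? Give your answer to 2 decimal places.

m = 6.44

d = 1/p = 1/0.05293″ = 18.893 pc.
m − M = 5 log₁₀ d − 5 = 5 log₁₀(18.893) − 5 = 6.3815 − 5 = 1.3815.
m = M + (m − M) = 5.06 + 1.3815 = 6.44.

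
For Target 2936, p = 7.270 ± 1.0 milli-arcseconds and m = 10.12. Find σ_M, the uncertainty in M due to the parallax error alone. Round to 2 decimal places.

M = m − 5 log₁₀ d + 5 = m + 5 log₁₀ p + 5, so ∂M/∂p = 5/(p ln 10).
σ_M = (5/ln 10) · (σ_p/p) = 2.1715 × 1.0/7.270 = 2.1715 × 0.13755 = 0.29869.

σ_M = 0.30 mag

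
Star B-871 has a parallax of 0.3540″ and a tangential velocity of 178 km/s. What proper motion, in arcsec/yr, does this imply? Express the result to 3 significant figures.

13.3 arcsec/yr

d = 1/p = 1/0.3540″ = 2.8249 pc.
μ = v_t / (4.74 d) = 178 / (4.74 × 2.8249) = 178 / 13.39 = 13.294 ″/yr.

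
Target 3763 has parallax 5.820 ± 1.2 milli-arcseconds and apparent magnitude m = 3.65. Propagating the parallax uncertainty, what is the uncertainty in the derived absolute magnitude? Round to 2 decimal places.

σ_M = 0.45 mag

M = m − 5 log₁₀ d + 5 = m + 5 log₁₀ p + 5, so ∂M/∂p = 5/(p ln 10).
σ_M = (5/ln 10) · (σ_p/p) = 2.1715 × 1.2/5.820 = 2.1715 × 0.20619 = 0.44774.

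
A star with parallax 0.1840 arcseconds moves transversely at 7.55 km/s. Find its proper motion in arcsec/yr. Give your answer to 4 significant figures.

d = 1/p = 1/0.1840″ = 5.4348 pc.
μ = v_t / (4.74 d) = 7.55 / (4.74 × 5.4348) = 7.55 / 25.761 = 0.29308 ″/yr.

0.2931 arcsec/yr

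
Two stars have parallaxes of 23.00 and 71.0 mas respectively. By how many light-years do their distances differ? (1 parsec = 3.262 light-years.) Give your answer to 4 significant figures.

95.88 ly

d_A = 1/0.02300″ = 43.478 pc; d_B = 1/0.07100″ = 14.085 pc.
|d_B − d_A| = |14.085 − 43.478| = 29.393 pc = 29.393 × 3.262 ly = 95.88 ly.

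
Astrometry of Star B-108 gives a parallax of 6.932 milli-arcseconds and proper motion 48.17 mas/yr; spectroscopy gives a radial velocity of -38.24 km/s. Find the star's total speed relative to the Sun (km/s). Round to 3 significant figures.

d = 1/p = 1/0.006932″ = 144.26 pc.
μ = 48.17 mas/yr = 0.04817 ″/yr.
v_t = 4.740 μ d = 4.740 × 0.04817 × 144.26 = 32.938 km/s.
v = √(v_r² + v_t²) = √((-38.24)² + 32.938²) = √2547.21 = 50.47 km/s.

50.5 km/s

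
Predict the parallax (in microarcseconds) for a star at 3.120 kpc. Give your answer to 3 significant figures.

d = 3.120 kpc = 3120 pc.
p = 1/d = 1/3120 = 0.00032051 arcsec.
= 0.00032051 × 10⁶ = 320.51 μas.

321 μas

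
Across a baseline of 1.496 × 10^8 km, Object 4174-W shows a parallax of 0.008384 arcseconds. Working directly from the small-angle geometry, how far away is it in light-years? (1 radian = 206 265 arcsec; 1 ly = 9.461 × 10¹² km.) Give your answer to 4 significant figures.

θ = 0.008384″ = 0.008384/206265 = 4.0647 × 10^-8 rad.
d = B/θ = (1.496 × 10^8) / (4.0647 × 10^-8) = 3.6805 × 10^15 km = (3.6805 × 10^15) / (9.461 × 10^12) ly = 389.02 ly.

389.0 ly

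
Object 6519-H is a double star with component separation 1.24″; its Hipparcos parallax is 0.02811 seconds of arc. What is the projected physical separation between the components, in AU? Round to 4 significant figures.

d = 1/p = 1/0.02811″ = 35.575 pc.
At distance d (pc), an angle of θ arcsec spans θ·d AU: s = 1.24 × 35.575 = 44.113 AU.

44.11 AU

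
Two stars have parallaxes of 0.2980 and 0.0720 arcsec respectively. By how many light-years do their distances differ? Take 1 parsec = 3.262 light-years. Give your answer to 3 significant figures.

d_A = 1/0.2980″ = 3.3557 pc; d_B = 1/0.07200″ = 13.889 pc.
|d_B − d_A| = |13.889 − 3.3557| = 10.533 pc = 10.533 × 3.262 ly = 34.359 ly.

34.4 ly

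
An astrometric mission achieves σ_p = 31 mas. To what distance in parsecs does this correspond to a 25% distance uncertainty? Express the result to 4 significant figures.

8.065 pc

σ_d/d = σ_p/p, so the condition is σ_p/p ≤ 0.25, i.e. p ≥ σ_p/0.25.
p_min = 31/0.25 = 124 mas = 0.124 arcsec.
d_max = 1/p_min = 1/0.124 = 8.0645 pc.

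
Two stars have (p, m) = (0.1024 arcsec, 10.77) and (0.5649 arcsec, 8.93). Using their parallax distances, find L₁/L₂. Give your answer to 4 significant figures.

L₁/L₂ = 5.589

d₁ = 1/p₁ = 1/0.1024″ = 9.7656 pc; d₂ = 1/p₂ = 1/0.5649″ = 1.7702 pc.
M₁ = m₁ − 5 log₁₀ d₁ + 5 = 10.77 − 4.9485 + 5 = 10.8215.
M₂ = 8.93 − 1.2401 + 5 = 12.6899.
L₁/L₂ = 10^(0.4(M₂ − M₁)) = 10^(0.4 × 1.8684) = 10^0.74736 = 5.5893.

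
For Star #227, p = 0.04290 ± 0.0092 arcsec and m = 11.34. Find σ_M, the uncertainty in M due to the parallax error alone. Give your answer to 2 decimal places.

σ_M = 0.47 mag

M = m − 5 log₁₀ d + 5 = m + 5 log₁₀ p + 5, so ∂M/∂p = 5/(p ln 10).
σ_M = (5/ln 10) · (σ_p/p) = 2.1715 × 0.0092/0.04290 = 2.1715 × 0.21445 = 0.46568.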